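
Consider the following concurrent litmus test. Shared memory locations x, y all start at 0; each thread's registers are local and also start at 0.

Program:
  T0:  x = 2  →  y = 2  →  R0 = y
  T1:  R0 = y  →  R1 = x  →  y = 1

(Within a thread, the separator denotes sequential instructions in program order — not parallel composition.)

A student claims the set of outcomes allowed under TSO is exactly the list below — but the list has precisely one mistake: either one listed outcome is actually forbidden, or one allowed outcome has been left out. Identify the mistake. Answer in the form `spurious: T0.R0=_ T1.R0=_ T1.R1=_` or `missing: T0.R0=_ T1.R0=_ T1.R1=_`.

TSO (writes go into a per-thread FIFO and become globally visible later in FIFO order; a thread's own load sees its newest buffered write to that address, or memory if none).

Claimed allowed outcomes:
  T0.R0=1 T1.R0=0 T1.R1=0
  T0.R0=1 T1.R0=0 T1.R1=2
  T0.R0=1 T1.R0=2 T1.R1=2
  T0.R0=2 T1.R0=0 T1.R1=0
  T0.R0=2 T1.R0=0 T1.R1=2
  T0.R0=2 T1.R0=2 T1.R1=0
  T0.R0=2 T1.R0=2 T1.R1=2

outcome vector order: (T0.R0,T1.R0,T1.R1)
TSO (6): <1 0 0>, <1 0 2>, <1 2 2>, <2 0 0>, <2 0 2>, <2 2 2>
claimed∖TSO = {<2 2 0>}

spurious: T0.R0=2 T1.R0=2 T1.R1=0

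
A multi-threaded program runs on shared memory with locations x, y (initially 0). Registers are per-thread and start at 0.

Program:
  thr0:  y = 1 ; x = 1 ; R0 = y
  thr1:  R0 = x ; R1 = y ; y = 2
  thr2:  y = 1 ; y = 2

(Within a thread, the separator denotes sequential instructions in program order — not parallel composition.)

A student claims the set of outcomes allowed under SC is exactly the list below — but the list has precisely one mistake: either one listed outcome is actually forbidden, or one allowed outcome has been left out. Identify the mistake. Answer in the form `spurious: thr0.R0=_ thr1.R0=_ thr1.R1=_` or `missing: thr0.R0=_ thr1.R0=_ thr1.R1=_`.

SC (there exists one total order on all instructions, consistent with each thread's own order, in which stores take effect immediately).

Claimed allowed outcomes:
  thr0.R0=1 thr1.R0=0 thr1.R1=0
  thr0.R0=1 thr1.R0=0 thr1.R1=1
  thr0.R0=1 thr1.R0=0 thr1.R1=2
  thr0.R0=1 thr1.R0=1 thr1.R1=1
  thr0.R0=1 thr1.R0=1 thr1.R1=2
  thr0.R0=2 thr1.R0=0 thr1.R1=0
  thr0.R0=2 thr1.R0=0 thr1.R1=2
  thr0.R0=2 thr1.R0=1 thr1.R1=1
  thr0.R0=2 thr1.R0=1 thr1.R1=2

missing: thr0.R0=2 thr1.R0=0 thr1.R1=1

outcome vector order: (thr0.R0,thr1.R0,thr1.R1)
[SC] allowed = {1/0/0 1/0/1 1/0/2 1/1/1 1/1/2 2/0/0 2/0/1 2/0/2 2/1/1 2/1/2}
SC∖claimed = {2/0/1}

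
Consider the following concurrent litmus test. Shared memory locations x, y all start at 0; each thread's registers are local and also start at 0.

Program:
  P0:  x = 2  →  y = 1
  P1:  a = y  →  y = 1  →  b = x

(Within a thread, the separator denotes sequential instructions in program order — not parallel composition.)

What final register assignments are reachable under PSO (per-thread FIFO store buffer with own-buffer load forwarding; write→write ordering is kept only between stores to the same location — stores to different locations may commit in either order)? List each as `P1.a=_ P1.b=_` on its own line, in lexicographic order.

outcome vector order: (P1.a,P1.b)
|PSO outcomes| = 4

P1.a=0 P1.b=0
P1.a=0 P1.b=2
P1.a=1 P1.b=0
P1.a=1 P1.b=2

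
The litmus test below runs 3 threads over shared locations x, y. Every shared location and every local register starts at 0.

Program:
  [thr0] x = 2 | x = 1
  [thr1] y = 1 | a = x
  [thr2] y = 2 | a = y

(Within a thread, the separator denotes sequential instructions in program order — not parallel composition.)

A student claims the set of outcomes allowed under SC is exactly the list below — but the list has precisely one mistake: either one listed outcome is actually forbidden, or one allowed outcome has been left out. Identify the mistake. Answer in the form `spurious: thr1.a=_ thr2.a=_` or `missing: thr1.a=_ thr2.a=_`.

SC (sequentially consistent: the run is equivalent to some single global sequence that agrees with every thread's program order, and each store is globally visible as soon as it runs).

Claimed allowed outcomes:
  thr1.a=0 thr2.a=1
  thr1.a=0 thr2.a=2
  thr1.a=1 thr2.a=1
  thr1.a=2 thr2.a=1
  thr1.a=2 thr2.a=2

outcome vector order: (thr1.a,thr2.a)
SC: 6 outcomes — {01; 02; 11; 12; 21; 22}
SC∖claimed = {12}

missing: thr1.a=1 thr2.a=2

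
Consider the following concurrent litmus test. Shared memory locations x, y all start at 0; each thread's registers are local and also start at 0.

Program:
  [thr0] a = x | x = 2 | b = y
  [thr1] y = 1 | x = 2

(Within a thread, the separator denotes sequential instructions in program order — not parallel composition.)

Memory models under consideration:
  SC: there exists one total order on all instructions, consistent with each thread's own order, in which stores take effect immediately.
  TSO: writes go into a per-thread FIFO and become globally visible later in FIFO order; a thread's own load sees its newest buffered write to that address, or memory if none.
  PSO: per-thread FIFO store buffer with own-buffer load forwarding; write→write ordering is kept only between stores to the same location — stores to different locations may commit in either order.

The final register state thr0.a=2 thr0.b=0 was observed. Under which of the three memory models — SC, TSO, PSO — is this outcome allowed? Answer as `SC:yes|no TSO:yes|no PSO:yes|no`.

outcome vector order: (thr0.a,thr0.b)
[SC] allowed = {<0 0> <0 1> <2 1>}
[TSO] allowed = {<0 0> <0 1> <2 1>}
[PSO] allowed = {<0 0> <0 1> <2 0> <2 1>}
target <2 0> ∈ {PSO}

SC:no TSO:no PSO:yes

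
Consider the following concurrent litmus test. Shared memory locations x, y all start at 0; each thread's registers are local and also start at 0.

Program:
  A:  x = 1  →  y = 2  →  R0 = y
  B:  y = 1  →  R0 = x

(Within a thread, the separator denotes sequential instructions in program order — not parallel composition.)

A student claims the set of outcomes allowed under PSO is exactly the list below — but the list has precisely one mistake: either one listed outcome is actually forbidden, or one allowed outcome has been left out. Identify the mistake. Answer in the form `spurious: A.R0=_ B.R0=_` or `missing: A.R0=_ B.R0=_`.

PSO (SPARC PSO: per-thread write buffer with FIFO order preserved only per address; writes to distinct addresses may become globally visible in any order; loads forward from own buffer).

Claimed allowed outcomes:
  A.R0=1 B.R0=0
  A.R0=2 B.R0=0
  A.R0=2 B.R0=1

outcome vector order: (A.R0,B.R0)
PSO (4): 1/0; 1/1; 2/0; 2/1
PSO∖claimed = {1/1}

missing: A.R0=1 B.R0=1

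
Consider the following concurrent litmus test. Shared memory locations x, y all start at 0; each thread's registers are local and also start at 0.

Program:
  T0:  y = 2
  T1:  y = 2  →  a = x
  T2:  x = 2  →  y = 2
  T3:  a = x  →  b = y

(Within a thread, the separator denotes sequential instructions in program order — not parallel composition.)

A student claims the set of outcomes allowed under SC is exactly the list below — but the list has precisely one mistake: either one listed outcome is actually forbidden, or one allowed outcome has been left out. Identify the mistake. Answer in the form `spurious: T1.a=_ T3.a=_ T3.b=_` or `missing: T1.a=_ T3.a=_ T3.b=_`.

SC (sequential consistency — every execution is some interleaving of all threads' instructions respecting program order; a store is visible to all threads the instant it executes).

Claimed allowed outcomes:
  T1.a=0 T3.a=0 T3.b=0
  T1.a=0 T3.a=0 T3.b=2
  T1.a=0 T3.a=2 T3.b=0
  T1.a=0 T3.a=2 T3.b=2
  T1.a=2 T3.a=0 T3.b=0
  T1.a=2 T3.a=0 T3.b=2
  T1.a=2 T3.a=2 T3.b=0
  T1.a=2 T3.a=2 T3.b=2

outcome vector order: (T1.a,T3.a,T3.b)
[SC] allowed = {000; 002; 022; 200; 202; 220; 222}
claimed∖SC = {020}

spurious: T1.a=0 T3.a=2 T3.b=0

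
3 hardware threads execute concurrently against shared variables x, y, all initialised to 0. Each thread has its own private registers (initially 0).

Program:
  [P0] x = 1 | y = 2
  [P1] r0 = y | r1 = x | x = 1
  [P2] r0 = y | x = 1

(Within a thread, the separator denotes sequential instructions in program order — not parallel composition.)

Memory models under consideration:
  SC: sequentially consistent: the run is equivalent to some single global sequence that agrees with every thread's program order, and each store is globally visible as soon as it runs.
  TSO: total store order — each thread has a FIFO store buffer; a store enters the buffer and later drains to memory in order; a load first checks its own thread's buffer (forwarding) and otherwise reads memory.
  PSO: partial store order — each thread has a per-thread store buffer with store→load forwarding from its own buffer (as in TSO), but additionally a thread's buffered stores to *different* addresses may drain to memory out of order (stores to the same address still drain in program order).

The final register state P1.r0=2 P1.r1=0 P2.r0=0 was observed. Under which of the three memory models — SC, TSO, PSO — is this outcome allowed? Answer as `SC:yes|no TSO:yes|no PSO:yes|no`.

outcome vector order: (P1.r0,P1.r1,P2.r0)
SC (6): <0 0 0>; <0 0 2>; <0 1 0>; <0 1 2>; <2 1 0>; <2 1 2>
TSO (6): <0 0 0>; <0 0 2>; <0 1 0>; <0 1 2>; <2 1 0>; <2 1 2>
PSO (8): <0 0 0>; <0 0 2>; <0 1 0>; <0 1 2>; <2 0 0>; <2 0 2>; <2 1 0>; <2 1 2>
target <2 0 0> ∈ {PSO}

SC:no TSO:no PSO:yes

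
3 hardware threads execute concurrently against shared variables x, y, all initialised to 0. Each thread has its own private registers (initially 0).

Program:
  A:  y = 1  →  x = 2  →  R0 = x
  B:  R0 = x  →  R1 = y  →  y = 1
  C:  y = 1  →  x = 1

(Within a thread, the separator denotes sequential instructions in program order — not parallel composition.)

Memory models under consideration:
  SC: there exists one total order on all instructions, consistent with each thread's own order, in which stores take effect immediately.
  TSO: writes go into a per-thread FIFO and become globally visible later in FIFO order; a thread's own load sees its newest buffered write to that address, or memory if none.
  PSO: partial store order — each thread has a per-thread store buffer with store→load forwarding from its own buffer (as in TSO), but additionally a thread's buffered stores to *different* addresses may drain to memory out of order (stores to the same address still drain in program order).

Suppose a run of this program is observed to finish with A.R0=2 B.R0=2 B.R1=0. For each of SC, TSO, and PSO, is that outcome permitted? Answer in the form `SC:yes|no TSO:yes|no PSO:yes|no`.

outcome vector order: (A.R0,B.R0,B.R1)
SC (8): 100 101 111 121 200 201 211 221
TSO (8): 100 101 111 121 200 201 211 221
PSO (12): 100 101 110 111 120 121 200 201 210 211 220 221
target 220 ∈ {PSO}

SC:no TSO:no PSO:yes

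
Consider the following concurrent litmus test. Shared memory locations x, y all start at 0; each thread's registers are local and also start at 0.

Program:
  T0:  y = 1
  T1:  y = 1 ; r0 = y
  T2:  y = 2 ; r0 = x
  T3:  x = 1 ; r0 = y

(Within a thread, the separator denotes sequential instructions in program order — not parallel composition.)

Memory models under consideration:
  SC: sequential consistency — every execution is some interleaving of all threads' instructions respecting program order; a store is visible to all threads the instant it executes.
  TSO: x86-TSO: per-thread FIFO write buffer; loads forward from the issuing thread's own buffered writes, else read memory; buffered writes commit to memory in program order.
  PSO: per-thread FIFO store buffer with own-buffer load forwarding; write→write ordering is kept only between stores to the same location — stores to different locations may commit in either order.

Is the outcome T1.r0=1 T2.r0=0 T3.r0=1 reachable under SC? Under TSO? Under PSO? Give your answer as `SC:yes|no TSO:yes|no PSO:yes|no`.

SC:yes TSO:yes PSO:yes

outcome vector order: (T1.r0,T2.r0,T3.r0)
under SC → 101, 102, 110, 111, 112, 201, 202, 210, 211, 212
under TSO → 100, 101, 102, 110, 111, 112, 200, 201, 202, 210, 211, 212
under PSO → 100, 101, 102, 110, 111, 112, 200, 201, 202, 210, 211, 212
target 101 ∈ {SC,TSO,PSO}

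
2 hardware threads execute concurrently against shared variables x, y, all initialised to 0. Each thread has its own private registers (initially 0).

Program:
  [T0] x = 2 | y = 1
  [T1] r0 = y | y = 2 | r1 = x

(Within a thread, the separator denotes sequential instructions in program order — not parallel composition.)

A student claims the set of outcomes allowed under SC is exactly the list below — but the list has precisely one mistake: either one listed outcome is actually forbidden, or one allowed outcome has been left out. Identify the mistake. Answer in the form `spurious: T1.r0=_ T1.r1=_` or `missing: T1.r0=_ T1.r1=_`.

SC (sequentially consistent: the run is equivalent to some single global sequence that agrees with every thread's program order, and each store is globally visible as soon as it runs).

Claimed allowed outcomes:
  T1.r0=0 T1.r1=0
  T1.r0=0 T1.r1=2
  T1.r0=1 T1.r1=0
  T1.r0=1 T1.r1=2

outcome vector order: (T1.r0,T1.r1)
SC: 3 outcomes — {<0 0> <0 2> <1 2>}
claimed∖SC = {<1 0>}

spurious: T1.r0=1 T1.r1=0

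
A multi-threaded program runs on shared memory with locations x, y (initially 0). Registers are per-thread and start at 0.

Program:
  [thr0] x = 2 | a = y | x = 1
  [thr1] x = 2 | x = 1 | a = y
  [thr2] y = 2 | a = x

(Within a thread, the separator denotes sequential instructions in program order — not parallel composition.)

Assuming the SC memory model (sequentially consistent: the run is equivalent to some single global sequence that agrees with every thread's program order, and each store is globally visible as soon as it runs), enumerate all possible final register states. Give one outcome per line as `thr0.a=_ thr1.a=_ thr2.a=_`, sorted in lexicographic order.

thr0.a=0 thr1.a=0 thr2.a=1
thr0.a=0 thr1.a=0 thr2.a=2
thr0.a=0 thr1.a=2 thr2.a=1
thr0.a=0 thr1.a=2 thr2.a=2
thr0.a=2 thr1.a=0 thr2.a=1
thr0.a=2 thr1.a=0 thr2.a=2
thr0.a=2 thr1.a=2 thr2.a=0
thr0.a=2 thr1.a=2 thr2.a=1
thr0.a=2 thr1.a=2 thr2.a=2

outcome vector order: (thr0.a,thr1.a,thr2.a)
|SC outcomes| = 9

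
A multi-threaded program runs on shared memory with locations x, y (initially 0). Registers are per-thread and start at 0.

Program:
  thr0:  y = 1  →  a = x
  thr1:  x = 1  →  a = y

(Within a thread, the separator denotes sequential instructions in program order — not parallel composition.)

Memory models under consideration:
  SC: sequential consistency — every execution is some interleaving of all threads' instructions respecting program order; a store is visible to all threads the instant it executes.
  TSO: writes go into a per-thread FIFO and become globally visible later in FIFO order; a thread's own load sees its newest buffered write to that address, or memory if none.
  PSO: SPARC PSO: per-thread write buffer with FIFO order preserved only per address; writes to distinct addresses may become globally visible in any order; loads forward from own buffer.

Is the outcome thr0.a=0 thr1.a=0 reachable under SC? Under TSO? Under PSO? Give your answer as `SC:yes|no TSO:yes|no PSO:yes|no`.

SC:no TSO:yes PSO:yes

outcome vector order: (thr0.a,thr1.a)
under SC → 0/1; 1/0; 1/1
under TSO → 0/0; 0/1; 1/0; 1/1
under PSO → 0/0; 0/1; 1/0; 1/1
target 0/0 ∈ {TSO,PSO}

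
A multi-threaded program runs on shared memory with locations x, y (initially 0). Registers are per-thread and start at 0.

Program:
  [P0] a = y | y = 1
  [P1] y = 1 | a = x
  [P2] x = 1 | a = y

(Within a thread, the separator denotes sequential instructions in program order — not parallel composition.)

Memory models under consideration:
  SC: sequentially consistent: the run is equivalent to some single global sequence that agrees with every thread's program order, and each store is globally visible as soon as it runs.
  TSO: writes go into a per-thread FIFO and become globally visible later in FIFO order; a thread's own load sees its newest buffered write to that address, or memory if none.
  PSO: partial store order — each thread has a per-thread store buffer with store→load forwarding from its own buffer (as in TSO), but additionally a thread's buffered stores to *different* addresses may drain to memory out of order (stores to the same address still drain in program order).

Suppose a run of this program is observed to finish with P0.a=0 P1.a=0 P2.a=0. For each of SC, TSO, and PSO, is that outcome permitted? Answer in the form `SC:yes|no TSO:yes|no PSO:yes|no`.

SC:no TSO:yes PSO:yes

outcome vector order: (P0.a,P1.a,P2.a)
[SC] allowed = {0/0/1; 0/1/0; 0/1/1; 1/0/1; 1/1/0; 1/1/1}
[TSO] allowed = {0/0/0; 0/0/1; 0/1/0; 0/1/1; 1/0/0; 1/0/1; 1/1/0; 1/1/1}
[PSO] allowed = {0/0/0; 0/0/1; 0/1/0; 0/1/1; 1/0/0; 1/0/1; 1/1/0; 1/1/1}
target 0/0/0 ∈ {TSO,PSO}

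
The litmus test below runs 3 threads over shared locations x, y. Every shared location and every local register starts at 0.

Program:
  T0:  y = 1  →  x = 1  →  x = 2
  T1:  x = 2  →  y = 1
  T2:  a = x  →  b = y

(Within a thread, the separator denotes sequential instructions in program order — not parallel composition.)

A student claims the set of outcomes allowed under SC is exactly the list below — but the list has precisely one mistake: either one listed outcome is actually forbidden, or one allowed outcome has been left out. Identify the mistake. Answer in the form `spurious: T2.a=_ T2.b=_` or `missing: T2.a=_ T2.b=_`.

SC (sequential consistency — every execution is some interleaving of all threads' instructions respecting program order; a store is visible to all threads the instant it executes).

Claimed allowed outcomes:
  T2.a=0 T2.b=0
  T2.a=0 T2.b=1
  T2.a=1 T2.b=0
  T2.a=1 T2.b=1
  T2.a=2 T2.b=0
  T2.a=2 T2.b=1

outcome vector order: (T2.a,T2.b)
[SC] allowed = {<0 0>; <0 1>; <1 1>; <2 0>; <2 1>}
claimed∖SC = {<1 0>}

spurious: T2.a=1 T2.b=0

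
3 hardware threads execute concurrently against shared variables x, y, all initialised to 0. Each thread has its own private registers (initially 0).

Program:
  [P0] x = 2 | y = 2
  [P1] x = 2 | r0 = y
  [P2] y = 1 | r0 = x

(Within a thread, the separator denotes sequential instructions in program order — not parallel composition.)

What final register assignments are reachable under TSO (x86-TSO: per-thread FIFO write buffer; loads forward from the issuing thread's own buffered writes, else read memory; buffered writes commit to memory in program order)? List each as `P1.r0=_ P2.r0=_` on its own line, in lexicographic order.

outcome vector order: (P1.r0,P2.r0)
|TSO outcomes| = 6

P1.r0=0 P2.r0=0
P1.r0=0 P2.r0=2
P1.r0=1 P2.r0=0
P1.r0=1 P2.r0=2
P1.r0=2 P2.r0=0
P1.r0=2 P2.r0=2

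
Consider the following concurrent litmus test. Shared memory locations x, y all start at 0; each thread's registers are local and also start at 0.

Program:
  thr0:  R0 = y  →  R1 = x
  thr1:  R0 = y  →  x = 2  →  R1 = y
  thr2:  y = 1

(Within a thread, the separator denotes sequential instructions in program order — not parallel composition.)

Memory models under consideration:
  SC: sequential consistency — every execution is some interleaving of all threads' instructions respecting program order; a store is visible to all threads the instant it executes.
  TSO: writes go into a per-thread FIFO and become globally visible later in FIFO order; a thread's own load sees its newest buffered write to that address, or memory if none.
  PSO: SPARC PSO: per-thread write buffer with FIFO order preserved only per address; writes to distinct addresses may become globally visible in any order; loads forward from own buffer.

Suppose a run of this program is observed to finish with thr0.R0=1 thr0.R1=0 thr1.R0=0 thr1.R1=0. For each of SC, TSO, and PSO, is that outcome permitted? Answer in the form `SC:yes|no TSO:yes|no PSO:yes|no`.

SC:no TSO:yes PSO:yes

outcome vector order: (thr0.R0,thr0.R1,thr1.R0,thr1.R1)
SC: 11 outcomes — {0/0/0/0 0/0/0/1 0/0/1/1 0/2/0/0 0/2/0/1 0/2/1/1 1/0/0/1 1/0/1/1 1/2/0/0 1/2/0/1 1/2/1/1}
TSO: 12 outcomes — {0/0/0/0 0/0/0/1 0/0/1/1 0/2/0/0 0/2/0/1 0/2/1/1 1/0/0/0 1/0/0/1 1/0/1/1 1/2/0/0 1/2/0/1 1/2/1/1}
PSO: 12 outcomes — {0/0/0/0 0/0/0/1 0/0/1/1 0/2/0/0 0/2/0/1 0/2/1/1 1/0/0/0 1/0/0/1 1/0/1/1 1/2/0/0 1/2/0/1 1/2/1/1}
target 1/0/0/0 ∈ {TSO,PSO}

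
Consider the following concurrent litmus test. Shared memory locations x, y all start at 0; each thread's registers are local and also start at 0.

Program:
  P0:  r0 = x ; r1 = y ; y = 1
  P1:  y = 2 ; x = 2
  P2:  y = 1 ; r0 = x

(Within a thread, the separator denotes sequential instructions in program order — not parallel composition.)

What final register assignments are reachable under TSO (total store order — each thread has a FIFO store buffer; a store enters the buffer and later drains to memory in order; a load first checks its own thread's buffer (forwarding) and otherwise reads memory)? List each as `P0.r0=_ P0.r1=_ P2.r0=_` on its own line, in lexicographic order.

outcome vector order: (P0.r0,P0.r1,P2.r0)
|TSO outcomes| = 10

P0.r0=0 P0.r1=0 P2.r0=0
P0.r0=0 P0.r1=0 P2.r0=2
P0.r0=0 P0.r1=1 P2.r0=0
P0.r0=0 P0.r1=1 P2.r0=2
P0.r0=0 P0.r1=2 P2.r0=0
P0.r0=0 P0.r1=2 P2.r0=2
P0.r0=2 P0.r1=1 P2.r0=0
P0.r0=2 P0.r1=1 P2.r0=2
P0.r0=2 P0.r1=2 P2.r0=0
P0.r0=2 P0.r1=2 P2.r0=2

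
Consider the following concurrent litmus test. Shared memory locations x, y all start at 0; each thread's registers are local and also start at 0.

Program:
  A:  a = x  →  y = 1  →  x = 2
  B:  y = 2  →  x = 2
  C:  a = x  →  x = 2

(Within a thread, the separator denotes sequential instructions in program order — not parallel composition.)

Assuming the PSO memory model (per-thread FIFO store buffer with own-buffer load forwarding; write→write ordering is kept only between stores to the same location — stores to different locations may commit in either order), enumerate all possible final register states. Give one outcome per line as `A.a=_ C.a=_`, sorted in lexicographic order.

outcome vector order: (A.a,C.a)
|PSO outcomes| = 4

A.a=0 C.a=0
A.a=0 C.a=2
A.a=2 C.a=0
A.a=2 C.a=2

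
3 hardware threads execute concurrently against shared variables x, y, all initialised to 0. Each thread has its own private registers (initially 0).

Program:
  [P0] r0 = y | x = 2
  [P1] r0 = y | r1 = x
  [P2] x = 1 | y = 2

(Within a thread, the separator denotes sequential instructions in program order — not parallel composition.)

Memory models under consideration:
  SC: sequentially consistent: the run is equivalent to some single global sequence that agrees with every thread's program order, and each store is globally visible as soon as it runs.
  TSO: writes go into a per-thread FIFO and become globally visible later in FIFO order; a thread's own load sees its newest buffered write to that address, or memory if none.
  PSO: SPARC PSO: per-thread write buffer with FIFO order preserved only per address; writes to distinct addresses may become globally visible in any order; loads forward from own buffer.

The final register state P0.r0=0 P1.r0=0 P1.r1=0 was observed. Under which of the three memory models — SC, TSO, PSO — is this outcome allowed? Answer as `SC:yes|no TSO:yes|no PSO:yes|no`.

SC:yes TSO:yes PSO:yes

outcome vector order: (P0.r0,P1.r0,P1.r1)
under SC → <0 0 0>; <0 0 1>; <0 0 2>; <0 2 1>; <0 2 2>; <2 0 0>; <2 0 1>; <2 0 2>; <2 2 1>; <2 2 2>
under TSO → <0 0 0>; <0 0 1>; <0 0 2>; <0 2 1>; <0 2 2>; <2 0 0>; <2 0 1>; <2 0 2>; <2 2 1>; <2 2 2>
under PSO → <0 0 0>; <0 0 1>; <0 0 2>; <0 2 0>; <0 2 1>; <0 2 2>; <2 0 0>; <2 0 1>; <2 0 2>; <2 2 0>; <2 2 1>; <2 2 2>
target <0 0 0> ∈ {SC,TSO,PSO}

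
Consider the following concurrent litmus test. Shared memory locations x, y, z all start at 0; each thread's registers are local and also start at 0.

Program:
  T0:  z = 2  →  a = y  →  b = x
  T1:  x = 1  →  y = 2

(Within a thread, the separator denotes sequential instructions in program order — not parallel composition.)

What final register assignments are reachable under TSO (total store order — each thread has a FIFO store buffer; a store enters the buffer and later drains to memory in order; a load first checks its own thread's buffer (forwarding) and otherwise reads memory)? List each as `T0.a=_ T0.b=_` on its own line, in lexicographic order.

T0.a=0 T0.b=0
T0.a=0 T0.b=1
T0.a=2 T0.b=1

outcome vector order: (T0.a,T0.b)
|TSO outcomes| = 3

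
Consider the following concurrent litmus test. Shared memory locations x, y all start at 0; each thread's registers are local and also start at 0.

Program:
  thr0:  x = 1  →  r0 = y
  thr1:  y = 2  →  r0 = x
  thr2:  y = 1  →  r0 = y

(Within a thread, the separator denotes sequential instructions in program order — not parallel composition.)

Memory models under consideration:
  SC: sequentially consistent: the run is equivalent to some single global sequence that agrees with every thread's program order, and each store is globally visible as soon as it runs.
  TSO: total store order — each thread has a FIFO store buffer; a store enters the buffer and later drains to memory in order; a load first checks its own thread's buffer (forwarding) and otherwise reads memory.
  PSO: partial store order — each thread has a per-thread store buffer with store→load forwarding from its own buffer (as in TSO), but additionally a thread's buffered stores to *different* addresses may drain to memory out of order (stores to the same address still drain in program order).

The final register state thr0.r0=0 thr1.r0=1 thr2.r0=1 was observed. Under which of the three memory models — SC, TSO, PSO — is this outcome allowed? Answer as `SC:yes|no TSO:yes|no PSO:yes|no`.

SC:yes TSO:yes PSO:yes

outcome vector order: (thr0.r0,thr1.r0,thr2.r0)
[SC] allowed = {011; 012; 101; 111; 112; 201; 202; 211; 212}
[TSO] allowed = {001; 002; 011; 012; 101; 102; 111; 112; 201; 202; 211; 212}
[PSO] allowed = {001; 002; 011; 012; 101; 102; 111; 112; 201; 202; 211; 212}
target 011 ∈ {SC,TSO,PSO}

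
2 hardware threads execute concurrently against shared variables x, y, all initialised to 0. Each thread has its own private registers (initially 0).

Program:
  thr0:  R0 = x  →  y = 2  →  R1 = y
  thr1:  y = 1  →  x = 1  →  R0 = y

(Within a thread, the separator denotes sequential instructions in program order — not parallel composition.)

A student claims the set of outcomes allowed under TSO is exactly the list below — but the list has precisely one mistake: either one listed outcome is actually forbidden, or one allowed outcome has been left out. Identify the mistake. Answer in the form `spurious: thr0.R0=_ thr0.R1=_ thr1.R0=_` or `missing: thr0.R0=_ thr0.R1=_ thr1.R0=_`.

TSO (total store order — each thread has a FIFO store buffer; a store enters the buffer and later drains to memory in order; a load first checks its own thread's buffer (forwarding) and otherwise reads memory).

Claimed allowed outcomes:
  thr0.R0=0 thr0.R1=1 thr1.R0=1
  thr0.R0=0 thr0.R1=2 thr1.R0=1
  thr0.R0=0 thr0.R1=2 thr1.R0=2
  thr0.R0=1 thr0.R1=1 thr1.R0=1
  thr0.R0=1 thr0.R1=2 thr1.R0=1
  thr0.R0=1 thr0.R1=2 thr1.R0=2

spurious: thr0.R0=1 thr0.R1=1 thr1.R0=1

outcome vector order: (thr0.R0,thr0.R1,thr1.R0)
TSO (5): (0,1,1) (0,2,1) (0,2,2) (1,2,1) (1,2,2)
claimed∖TSO = {(1,1,1)}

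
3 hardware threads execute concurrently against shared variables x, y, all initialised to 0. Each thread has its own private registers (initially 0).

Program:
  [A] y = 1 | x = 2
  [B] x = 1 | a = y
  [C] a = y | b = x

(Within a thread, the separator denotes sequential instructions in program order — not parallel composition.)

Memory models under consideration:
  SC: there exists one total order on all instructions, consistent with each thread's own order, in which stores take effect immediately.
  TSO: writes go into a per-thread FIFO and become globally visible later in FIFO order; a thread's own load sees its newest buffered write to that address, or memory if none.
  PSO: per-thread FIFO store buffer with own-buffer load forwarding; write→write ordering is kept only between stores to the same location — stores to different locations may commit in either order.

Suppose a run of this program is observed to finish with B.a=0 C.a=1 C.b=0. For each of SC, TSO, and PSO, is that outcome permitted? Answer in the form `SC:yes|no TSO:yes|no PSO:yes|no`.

outcome vector order: (B.a,C.a,C.b)
under SC → 0/0/0, 0/0/1, 0/0/2, 0/1/1, 0/1/2, 1/0/0, 1/0/1, 1/0/2, 1/1/0, 1/1/1, 1/1/2
under TSO → 0/0/0, 0/0/1, 0/0/2, 0/1/0, 0/1/1, 0/1/2, 1/0/0, 1/0/1, 1/0/2, 1/1/0, 1/1/1, 1/1/2
under PSO → 0/0/0, 0/0/1, 0/0/2, 0/1/0, 0/1/1, 0/1/2, 1/0/0, 1/0/1, 1/0/2, 1/1/0, 1/1/1, 1/1/2
target 0/1/0 ∈ {TSO,PSO}

SC:no TSO:yes PSO:yes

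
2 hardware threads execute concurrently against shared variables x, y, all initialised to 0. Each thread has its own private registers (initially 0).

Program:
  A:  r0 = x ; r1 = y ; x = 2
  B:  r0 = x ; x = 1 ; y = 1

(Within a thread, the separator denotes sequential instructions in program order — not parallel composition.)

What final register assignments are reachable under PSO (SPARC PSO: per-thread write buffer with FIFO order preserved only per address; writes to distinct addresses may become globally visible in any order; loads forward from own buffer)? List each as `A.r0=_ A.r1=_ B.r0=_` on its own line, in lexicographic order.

outcome vector order: (A.r0,A.r1,B.r0)
|PSO outcomes| = 5

A.r0=0 A.r1=0 B.r0=0
A.r0=0 A.r1=0 B.r0=2
A.r0=0 A.r1=1 B.r0=0
A.r0=1 A.r1=0 B.r0=0
A.r0=1 A.r1=1 B.r0=0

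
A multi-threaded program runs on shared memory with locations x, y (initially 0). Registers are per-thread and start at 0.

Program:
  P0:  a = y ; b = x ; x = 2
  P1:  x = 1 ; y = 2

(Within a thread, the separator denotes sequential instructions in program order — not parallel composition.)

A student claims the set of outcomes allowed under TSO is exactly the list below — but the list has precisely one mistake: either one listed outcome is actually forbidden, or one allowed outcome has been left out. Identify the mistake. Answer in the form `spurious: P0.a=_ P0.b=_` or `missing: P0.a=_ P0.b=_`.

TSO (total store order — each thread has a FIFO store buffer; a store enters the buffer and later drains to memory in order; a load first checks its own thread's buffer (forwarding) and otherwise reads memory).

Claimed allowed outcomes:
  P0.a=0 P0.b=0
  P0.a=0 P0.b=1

outcome vector order: (P0.a,P0.b)
[TSO] allowed = {(0,0); (0,1); (2,1)}
TSO∖claimed = {(2,1)}

missing: P0.a=2 P0.b=1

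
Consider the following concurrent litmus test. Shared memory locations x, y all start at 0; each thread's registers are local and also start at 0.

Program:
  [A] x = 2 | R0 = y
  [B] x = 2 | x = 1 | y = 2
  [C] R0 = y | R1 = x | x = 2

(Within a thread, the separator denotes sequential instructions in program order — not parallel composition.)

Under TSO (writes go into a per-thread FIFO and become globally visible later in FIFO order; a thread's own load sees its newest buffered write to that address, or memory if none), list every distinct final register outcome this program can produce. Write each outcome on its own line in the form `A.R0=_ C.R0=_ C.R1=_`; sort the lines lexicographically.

outcome vector order: (A.R0,C.R0,C.R1)
|TSO outcomes| = 10

A.R0=0 C.R0=0 C.R1=0
A.R0=0 C.R0=0 C.R1=1
A.R0=0 C.R0=0 C.R1=2
A.R0=0 C.R0=2 C.R1=1
A.R0=0 C.R0=2 C.R1=2
A.R0=2 C.R0=0 C.R1=0
A.R0=2 C.R0=0 C.R1=1
A.R0=2 C.R0=0 C.R1=2
A.R0=2 C.R0=2 C.R1=1
A.R0=2 C.R0=2 C.R1=2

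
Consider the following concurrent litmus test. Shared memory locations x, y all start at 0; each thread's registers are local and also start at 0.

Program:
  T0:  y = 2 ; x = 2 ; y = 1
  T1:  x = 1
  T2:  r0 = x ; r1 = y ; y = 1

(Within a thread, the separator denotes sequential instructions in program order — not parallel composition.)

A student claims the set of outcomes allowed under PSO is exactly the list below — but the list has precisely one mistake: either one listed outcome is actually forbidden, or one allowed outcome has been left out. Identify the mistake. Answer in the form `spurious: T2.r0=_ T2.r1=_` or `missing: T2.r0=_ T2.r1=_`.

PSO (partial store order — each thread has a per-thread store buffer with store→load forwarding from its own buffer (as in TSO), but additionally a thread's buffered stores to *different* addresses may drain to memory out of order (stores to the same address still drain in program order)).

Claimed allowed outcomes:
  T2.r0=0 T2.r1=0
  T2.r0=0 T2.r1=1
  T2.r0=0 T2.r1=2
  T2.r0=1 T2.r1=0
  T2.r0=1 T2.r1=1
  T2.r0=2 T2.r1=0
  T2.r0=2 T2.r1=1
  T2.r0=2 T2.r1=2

missing: T2.r0=1 T2.r1=2

outcome vector order: (T2.r0,T2.r1)
PSO: 9 outcomes — {0/0, 0/1, 0/2, 1/0, 1/1, 1/2, 2/0, 2/1, 2/2}
PSO∖claimed = {1/2}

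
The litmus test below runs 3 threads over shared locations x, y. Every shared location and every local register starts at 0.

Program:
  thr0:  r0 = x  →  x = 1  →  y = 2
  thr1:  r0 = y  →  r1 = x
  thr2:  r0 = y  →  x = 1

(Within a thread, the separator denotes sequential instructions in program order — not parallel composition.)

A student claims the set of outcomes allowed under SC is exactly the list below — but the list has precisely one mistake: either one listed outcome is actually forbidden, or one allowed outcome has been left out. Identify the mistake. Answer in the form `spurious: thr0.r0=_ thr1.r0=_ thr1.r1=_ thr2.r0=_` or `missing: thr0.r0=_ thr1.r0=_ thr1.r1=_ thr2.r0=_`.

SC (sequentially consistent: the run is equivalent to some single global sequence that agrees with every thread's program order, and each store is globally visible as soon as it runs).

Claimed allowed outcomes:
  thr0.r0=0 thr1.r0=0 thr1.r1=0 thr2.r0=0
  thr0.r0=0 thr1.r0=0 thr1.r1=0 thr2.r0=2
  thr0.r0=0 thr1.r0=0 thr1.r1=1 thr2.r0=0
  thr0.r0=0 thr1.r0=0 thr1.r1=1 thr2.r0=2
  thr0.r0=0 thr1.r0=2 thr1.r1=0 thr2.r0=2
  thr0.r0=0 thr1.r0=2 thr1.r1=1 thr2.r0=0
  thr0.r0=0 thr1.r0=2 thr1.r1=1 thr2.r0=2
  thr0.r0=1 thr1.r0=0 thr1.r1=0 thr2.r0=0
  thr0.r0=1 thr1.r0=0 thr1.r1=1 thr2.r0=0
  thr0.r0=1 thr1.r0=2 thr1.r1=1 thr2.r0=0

outcome vector order: (thr0.r0,thr1.r0,thr1.r1,thr2.r0)
SC: 9 outcomes — {0/0/0/0, 0/0/0/2, 0/0/1/0, 0/0/1/2, 0/2/1/0, 0/2/1/2, 1/0/0/0, 1/0/1/0, 1/2/1/0}
claimed∖SC = {0/2/0/2}

spurious: thr0.r0=0 thr1.r0=2 thr1.r1=0 thr2.r0=2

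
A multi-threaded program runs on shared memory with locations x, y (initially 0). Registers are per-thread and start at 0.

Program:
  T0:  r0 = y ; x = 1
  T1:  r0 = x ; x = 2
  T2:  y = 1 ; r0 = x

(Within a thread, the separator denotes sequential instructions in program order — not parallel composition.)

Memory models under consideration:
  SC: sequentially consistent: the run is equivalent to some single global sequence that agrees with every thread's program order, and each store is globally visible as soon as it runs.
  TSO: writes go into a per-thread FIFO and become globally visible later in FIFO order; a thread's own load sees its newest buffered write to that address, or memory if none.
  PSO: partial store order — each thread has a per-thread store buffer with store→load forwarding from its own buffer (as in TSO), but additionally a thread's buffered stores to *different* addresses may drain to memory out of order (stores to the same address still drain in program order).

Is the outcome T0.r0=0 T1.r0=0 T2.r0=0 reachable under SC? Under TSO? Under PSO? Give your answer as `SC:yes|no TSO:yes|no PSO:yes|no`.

outcome vector order: (T0.r0,T1.r0,T2.r0)
under SC → 0/0/0, 0/0/1, 0/0/2, 0/1/0, 0/1/1, 0/1/2, 1/0/0, 1/0/1, 1/0/2, 1/1/0, 1/1/1, 1/1/2
under TSO → 0/0/0, 0/0/1, 0/0/2, 0/1/0, 0/1/1, 0/1/2, 1/0/0, 1/0/1, 1/0/2, 1/1/0, 1/1/1, 1/1/2
under PSO → 0/0/0, 0/0/1, 0/0/2, 0/1/0, 0/1/1, 0/1/2, 1/0/0, 1/0/1, 1/0/2, 1/1/0, 1/1/1, 1/1/2
target 0/0/0 ∈ {SC,TSO,PSO}

SC:yes TSO:yes PSO:yes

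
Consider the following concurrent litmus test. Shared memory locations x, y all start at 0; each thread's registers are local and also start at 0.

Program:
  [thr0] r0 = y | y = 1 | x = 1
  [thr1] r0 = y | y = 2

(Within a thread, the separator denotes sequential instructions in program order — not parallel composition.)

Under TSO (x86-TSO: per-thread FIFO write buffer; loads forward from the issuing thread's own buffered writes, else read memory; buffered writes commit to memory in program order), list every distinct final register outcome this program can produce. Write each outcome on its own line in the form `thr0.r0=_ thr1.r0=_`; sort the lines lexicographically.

thr0.r0=0 thr1.r0=0
thr0.r0=0 thr1.r0=1
thr0.r0=2 thr1.r0=0

outcome vector order: (thr0.r0,thr1.r0)
|TSO outcomes| = 3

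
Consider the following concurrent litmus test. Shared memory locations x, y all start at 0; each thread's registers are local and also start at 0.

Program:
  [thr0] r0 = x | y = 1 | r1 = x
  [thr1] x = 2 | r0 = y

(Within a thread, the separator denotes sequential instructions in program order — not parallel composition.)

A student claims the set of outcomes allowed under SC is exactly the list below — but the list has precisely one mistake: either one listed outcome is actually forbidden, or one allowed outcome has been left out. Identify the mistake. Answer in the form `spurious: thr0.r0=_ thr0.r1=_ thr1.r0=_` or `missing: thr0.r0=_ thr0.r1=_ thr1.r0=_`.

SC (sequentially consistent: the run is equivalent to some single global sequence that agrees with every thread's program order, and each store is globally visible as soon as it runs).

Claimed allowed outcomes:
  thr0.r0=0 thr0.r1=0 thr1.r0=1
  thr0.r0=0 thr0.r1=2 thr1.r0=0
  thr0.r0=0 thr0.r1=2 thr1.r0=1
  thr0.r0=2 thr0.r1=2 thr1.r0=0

missing: thr0.r0=2 thr0.r1=2 thr1.r0=1

outcome vector order: (thr0.r0,thr0.r1,thr1.r0)
under SC → (0,0,1), (0,2,0), (0,2,1), (2,2,0), (2,2,1)
SC∖claimed = {(2,2,1)}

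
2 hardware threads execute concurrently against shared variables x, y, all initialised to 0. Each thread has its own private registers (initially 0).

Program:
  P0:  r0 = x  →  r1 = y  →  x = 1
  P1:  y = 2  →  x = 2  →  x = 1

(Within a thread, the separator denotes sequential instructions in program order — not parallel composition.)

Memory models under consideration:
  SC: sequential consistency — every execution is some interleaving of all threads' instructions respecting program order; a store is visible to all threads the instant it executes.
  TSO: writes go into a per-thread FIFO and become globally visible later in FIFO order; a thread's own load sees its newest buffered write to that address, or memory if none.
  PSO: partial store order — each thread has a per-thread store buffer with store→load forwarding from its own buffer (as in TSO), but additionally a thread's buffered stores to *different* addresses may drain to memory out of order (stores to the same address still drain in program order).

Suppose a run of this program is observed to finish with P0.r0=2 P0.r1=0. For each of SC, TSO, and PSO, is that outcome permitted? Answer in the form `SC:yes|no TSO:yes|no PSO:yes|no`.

outcome vector order: (P0.r0,P0.r1)
under SC → (0,0) (0,2) (1,2) (2,2)
under TSO → (0,0) (0,2) (1,2) (2,2)
under PSO → (0,0) (0,2) (1,0) (1,2) (2,0) (2,2)
target (2,0) ∈ {PSO}

SC:no TSO:no PSO:yes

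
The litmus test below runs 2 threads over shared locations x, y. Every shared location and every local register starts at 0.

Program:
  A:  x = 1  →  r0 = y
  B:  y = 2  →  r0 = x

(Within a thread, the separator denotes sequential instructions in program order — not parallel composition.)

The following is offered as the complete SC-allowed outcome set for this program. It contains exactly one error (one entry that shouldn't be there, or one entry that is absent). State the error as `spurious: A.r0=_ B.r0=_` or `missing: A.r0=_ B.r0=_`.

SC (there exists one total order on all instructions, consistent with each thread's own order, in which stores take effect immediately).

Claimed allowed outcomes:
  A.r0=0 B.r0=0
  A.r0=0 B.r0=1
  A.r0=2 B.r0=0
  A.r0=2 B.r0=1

spurious: A.r0=0 B.r0=0

outcome vector order: (A.r0,B.r0)
[SC] allowed = {01 20 21}
claimed∖SC = {00}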